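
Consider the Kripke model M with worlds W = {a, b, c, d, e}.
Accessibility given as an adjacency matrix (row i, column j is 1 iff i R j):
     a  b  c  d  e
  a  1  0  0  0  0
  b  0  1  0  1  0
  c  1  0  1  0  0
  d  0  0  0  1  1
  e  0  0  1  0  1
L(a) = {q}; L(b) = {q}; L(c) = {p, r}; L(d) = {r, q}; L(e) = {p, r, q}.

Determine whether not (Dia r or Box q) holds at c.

No

At c: Dia r or Box q is true, so not (Dia r or Box q) is false.
  At c: Dia r is true, Box q is false, so Dia r or Box q is true.
    At c: Dia r requires r at some successor in {a, c}.
      r holds at c, so Dia r is true at c.
    At c: Box q requires q at every successor {a, c}.
      q fails at c, so Box q is false at c.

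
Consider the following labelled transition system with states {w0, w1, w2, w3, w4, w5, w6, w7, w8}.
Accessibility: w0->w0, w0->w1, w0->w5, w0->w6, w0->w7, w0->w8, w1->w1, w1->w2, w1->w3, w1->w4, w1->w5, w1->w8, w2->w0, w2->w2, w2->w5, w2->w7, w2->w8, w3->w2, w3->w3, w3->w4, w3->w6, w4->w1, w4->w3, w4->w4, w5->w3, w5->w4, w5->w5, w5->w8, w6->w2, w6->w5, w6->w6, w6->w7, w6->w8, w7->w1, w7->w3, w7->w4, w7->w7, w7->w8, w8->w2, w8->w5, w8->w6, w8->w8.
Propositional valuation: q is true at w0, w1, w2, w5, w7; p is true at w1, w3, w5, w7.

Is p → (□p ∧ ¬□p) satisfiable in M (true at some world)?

Recall that □ψ holds at a world iff ψ holds at every accessible world, and ◇ψ holds iff ψ holds at some accessible world.
Let φ = p → (□p ∧ ¬□p). Evaluate φ at each world:
  w0 (successors {w0, w1, w5, w6, w7, w8}): φ is true.
  w1 (successors {w1, w2, w3, w4, w5, w8}): φ is false.
  w2 (successors {w0, w2, w5, w7, w8}): φ is true.
  w3 (successors {w2, w3, w4, w6}): φ is false.
  w4 (successors {w1, w3, w4}): φ is true.
  w5 (successors {w3, w4, w5, w8}): φ is false.
  w6 (successors {w2, w5, w6, w7, w8}): φ is true.
  w7 (successors {w1, w3, w4, w7, w8}): φ is false.
  w8 (successors {w2, w5, w6, w8}): φ is true.
Detail at w0 (witness):
  At w0: p is false, □p ∧ ¬□p is false, so p → (□p ∧ ¬□p) is true.
    At w0: □p is false, ¬□p is true, so □p ∧ ¬□p is false.
      At w0: □p requires p at every successor {w0, w1, w5, w6, w7, w8}.
        p fails at w0, so □p is false at w0.
      At w0: □p is false, so ¬□p is true.

Yes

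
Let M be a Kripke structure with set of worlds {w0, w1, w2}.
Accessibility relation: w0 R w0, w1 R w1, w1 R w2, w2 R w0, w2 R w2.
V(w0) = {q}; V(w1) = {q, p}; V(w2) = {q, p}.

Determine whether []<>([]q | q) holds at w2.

Yes

At w2: []<>([]q | q) requires <>([]q | q) at every successor {w0, w2}.
    At w0: <>([]q | q) requires []q | q at some successor in {w0}.
      []q | q holds at w0, so <>([]q | q) is true at w0.
    At w2: <>([]q | q) requires []q | q at some successor in {w0, w2}.
      []q | q holds at w0, so <>([]q | q) is true at w2.
So []<>([]q | q) is true at w2.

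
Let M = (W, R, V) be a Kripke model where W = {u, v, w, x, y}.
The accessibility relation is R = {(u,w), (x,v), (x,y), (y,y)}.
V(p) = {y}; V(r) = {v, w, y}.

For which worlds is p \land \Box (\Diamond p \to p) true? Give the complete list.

y

Let φ = p \land \Box (\Diamond p \to p). Evaluate φ at each world:
  u (successors {w}): φ is false.
  v (successors ∅): φ is false.
  w (successors ∅): φ is false.
  x (successors {v, y}): φ is false.
  y (successors {y}): φ is true.
For instance, at u:
  At u: p is false, \Box (\Diamond p \to p) is true, so p \land \Box (\Diamond p \to p) is false.
    At u: \Box (\Diamond p \to p) requires \Diamond p \to p at every successor {w}.
      At w: \Diamond p \to p is true.
    So \Box (\Diamond p \to p) is true at u.
Satisfying worlds: {y}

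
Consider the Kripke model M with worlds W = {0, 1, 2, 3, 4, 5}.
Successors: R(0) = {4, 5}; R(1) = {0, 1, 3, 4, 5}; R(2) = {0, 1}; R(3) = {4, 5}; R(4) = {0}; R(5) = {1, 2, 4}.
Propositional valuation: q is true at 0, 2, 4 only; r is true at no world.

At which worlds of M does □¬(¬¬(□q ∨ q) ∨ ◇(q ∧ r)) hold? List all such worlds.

none

Let φ = □¬(¬¬(□q ∨ q) ∨ ◇(q ∧ r)). Evaluate φ at each world:
  0 (successors {4, 5}): φ is false.
  1 (successors {0, 1, 3, 4, 5}): φ is false.
  2 (successors {0, 1}): φ is false.
  3 (successors {4, 5}): φ is false.
  4 (successors {0}): φ is false.
  5 (successors {1, 2, 4}): φ is false.
For instance, at 5:
  At 5: □¬(¬¬(□q ∨ q) ∨ ◇(q ∧ r)) requires ¬(¬¬(□q ∨ q) ∨ ◇(q ∧ r)) at every successor {1, 2, 4}.
    ¬(¬¬(□q ∨ q) ∨ ◇(q ∧ r)) fails at 2, so □¬(¬¬(□q ∨ q) ∨ ◇(q ∧ r)) is false at 5.
      At 2: ¬¬(□q ∨ q) ∨ ◇(q ∧ r) is true, so ¬(¬¬(□q ∨ q) ∨ ◇(q ∧ r)) is false.
Satisfying worlds: none.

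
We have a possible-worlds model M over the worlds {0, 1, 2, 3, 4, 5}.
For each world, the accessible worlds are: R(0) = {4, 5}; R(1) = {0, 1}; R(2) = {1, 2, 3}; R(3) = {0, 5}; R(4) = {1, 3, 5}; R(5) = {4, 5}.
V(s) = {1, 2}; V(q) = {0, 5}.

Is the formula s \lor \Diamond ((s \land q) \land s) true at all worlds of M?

Recall that \Diamond ψ holds at a world iff ψ holds at some accessible world.
Let φ = s \lor \Diamond ((s \land q) \land s). Evaluate φ at each world:
  0 (successors {4, 5}): φ is false.
  1 (successors {0, 1}): φ is true.
  2 (successors {1, 2, 3}): φ is true.
  3 (successors {0, 5}): φ is false.
  4 (successors {1, 3, 5}): φ is false.
  5 (successors {4, 5}): φ is false.
Detail at 0 (counterexample):
  At 0: s is false, \Diamond ((s \land q) \land s) is false, so s \lor \Diamond ((s \land q) \land s) is false.
    At 0: \Diamond ((s \land q) \land s) requires (s \land q) \land s at some successor in {4, 5}.
      At 4: (s \land q) \land s is false.
      At 5: (s \land q) \land s is false.
    So \Diamond ((s \land q) \land s) is false at 0.

No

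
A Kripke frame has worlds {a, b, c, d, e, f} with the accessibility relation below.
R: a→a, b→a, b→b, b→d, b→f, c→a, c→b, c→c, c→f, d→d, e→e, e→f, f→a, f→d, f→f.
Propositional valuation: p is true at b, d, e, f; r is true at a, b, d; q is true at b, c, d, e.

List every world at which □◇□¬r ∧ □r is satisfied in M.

none

Let φ = □◇□¬r ∧ □r. Evaluate φ at each world:
  a (successors {a}): φ is false.
  b (successors {a, b, d, f}): φ is false.
  c (successors {a, b, c, f}): φ is false.
  d (successors {d}): φ is false.
  e (successors {e, f}): φ is false.
  f (successors {a, d, f}): φ is false.
For instance, at f:
  At f: □◇□¬r is false, □r is false, so □◇□¬r ∧ □r is false.
    At f: □◇□¬r requires ◇□¬r at every successor {a, d, f}.
      ◇□¬r fails at a, so □◇□¬r is false at f.
    At f: □r requires r at every successor {a, d, f}.
      r fails at f, so □r is false at f.
Satisfying worlds: none.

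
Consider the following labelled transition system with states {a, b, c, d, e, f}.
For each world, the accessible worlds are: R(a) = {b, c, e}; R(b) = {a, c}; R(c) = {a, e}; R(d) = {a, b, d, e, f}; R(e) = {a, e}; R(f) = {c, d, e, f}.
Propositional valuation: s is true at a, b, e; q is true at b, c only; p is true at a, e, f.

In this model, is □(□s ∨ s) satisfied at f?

No

At f: □(□s ∨ s) requires □s ∨ s at every successor {c, d, e, f}.
  □s ∨ s fails at d, so □(□s ∨ s) is false at f.
    At d: □s is false, s is false, so □s ∨ s is false.
      At d: □s requires s at every successor {a, b, d, e, f}.
        s fails at d, so □s is false at d.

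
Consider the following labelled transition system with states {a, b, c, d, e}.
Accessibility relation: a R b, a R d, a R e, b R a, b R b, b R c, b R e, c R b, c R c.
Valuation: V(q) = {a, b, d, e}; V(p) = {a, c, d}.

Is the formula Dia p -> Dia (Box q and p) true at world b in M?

At b: Dia p is true, Dia (Box q and p) is true, so Dia p -> Dia (Box q and p) is true.
  At b: Dia p requires p at some successor in {a, b, c, e}.
    p holds at a, so Dia p is true at b.
  At b: Dia (Box q and p) requires Box q and p at some successor in {a, b, c, e}.
    Box q and p holds at a, so Dia (Box q and p) is true at b.
      At a: Box q is true, p is true, so Box q and p is true.

Yes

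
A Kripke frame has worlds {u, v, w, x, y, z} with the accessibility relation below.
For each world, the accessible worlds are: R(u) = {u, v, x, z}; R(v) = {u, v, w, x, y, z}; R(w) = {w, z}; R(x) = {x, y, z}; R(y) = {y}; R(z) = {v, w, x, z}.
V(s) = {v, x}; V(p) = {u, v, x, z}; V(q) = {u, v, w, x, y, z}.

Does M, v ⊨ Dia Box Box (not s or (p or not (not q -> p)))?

At v: Dia Box Box (not s or (p or not (not q -> p))) requires Box Box (not s or (p or not (not q -> p))) at some successor in {u, v, w, x, y, z}.
  Box Box (not s or (p or not (not q -> p))) holds at u, so Dia Box Box (not s or (p or not (not q -> p))) is true at v.
    At u: Box Box (not s or (p or not (not q -> p))) requires Box (not s or (p or not (not q -> p))) at every successor {u, v, x, z}.
      At u: Box (not s or (p or not (not q -> p))) is true.
      At v: Box (not s or (p or not (not q -> p))) is true.
      At x: Box (not s or (p or not (not q -> p))) is true.
      At z: Box (not s or (p or not (not q -> p))) is true.
    So Box Box (not s or (p or not (not q -> p))) is true at u.

Yes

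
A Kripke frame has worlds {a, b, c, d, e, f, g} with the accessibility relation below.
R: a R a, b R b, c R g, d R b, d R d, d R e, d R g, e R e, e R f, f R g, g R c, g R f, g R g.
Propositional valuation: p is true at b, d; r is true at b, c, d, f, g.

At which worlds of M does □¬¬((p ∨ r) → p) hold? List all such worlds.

a, b

Recall that □ψ holds at a world iff ψ holds at every accessible world, and ◇ψ holds iff ψ holds at some accessible world.
Let φ = □¬¬((p ∨ r) → p). Evaluate φ at each world:
  a (successors {a}): φ is true.
  b (successors {b}): φ is true.
  c (successors {g}): φ is false.
  d (successors {b, d, e, g}): φ is false.
  e (successors {e, f}): φ is false.
  f (successors {g}): φ is false.
  g (successors {c, f, g}): φ is false.
For instance, at e:
  At e: □¬¬((p ∨ r) → p) requires ¬¬((p ∨ r) → p) at every successor {e, f}.
    ¬¬((p ∨ r) → p) fails at f, so □¬¬((p ∨ r) → p) is false at e.
Satisfying worlds: {a, b}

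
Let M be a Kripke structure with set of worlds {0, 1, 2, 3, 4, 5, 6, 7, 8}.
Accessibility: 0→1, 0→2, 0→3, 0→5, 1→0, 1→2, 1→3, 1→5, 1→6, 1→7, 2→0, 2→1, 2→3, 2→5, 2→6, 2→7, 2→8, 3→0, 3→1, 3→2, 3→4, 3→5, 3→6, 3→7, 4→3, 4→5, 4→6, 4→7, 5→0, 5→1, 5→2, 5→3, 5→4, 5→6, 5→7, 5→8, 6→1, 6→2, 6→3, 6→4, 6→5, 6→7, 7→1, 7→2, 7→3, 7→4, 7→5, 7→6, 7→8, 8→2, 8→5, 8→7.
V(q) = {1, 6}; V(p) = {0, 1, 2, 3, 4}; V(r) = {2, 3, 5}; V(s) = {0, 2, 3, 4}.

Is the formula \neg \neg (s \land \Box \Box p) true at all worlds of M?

No

Let φ = \neg \neg (s \land \Box \Box p). Evaluate φ at each world:
  0 (successors {1, 2, 3, 5}): φ is false.
  1 (successors {0, 2, 3, 5, 6, 7}): φ is false.
  2 (successors {0, 1, 3, 5, 6, 7, 8}): φ is false.
  3 (successors {0, 1, 2, 4, 5, 6, 7}): φ is false.
  4 (successors {3, 5, 6, 7}): φ is false.
  5 (successors {0, 1, 2, 3, 4, 6, 7, 8}): φ is false.
  6 (successors {1, 2, 3, 4, 5, 7}): φ is false.
  7 (successors {1, 2, 3, 4, 5, 6, 8}): φ is false.
  8 (successors {2, 5, 7}): φ is false.
Detail at 0 (counterexample):
  At 0: \neg (s \land \Box \Box p) is true, so \neg \neg (s \land \Box \Box p) is false.
    At 0: s \land \Box \Box p is false, so \neg (s \land \Box \Box p) is true.
      At 0: s is true, \Box \Box p is false, so s \land \Box \Box p is false.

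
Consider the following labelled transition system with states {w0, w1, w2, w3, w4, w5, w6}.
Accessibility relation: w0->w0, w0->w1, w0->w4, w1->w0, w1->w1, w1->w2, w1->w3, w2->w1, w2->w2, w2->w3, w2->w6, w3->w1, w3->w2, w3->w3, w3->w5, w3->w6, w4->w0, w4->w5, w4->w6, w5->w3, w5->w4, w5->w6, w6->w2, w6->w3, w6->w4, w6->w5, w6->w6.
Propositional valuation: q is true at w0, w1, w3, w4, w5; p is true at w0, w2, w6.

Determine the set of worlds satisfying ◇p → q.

Let φ = ◇p → q. Evaluate φ at each world:
  w0 (successors {w0, w1, w4}): φ is true.
  w1 (successors {w0, w1, w2, w3}): φ is true.
  w2 (successors {w1, w2, w3, w6}): φ is false.
  w3 (successors {w1, w2, w3, w5, w6}): φ is true.
  w4 (successors {w0, w5, w6}): φ is true.
  w5 (successors {w3, w4, w6}): φ is true.
  w6 (successors {w2, w3, w4, w5, w6}): φ is false.
For instance, at w4:
  At w4: ◇p is true, q is true, so ◇p → q is true.
    At w4: ◇p requires p at some successor in {w0, w5, w6}.
      p holds at w0, so ◇p is true at w4.
Satisfying worlds: {w0, w1, w3, w4, w5}

w0, w1, w3, w4, w5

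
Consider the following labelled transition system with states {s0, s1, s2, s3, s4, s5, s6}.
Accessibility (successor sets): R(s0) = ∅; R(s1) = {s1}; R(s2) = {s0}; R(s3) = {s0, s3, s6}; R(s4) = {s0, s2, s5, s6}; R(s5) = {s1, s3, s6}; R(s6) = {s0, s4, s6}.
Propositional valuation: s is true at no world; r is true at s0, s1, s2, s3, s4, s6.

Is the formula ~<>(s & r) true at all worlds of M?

Let φ = ~<>(s & r). Evaluate φ at each world:
  s0 (successors ∅): φ is true.
  s1 (successors {s1}): φ is true.
  s2 (successors {s0}): φ is true.
  s3 (successors {s0, s3, s6}): φ is true.
  s4 (successors {s0, s2, s5, s6}): φ is true.
  s5 (successors {s1, s3, s6}): φ is true.
  s6 (successors {s0, s4, s6}): φ is true.
For instance, at s2:
  At s2: <>(s & r) is false, so ~<>(s & r) is true.
    At s2: <>(s & r) requires s & r at some successor in {s0}.
      At s0: s & r is false.
    So <>(s & r) is false at s2.

Yes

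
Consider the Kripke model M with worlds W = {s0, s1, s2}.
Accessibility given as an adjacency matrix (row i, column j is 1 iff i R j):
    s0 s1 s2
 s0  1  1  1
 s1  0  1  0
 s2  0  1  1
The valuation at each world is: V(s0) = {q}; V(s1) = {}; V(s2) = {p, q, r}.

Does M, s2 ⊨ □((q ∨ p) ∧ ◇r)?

At s2: □((q ∨ p) ∧ ◇r) requires (q ∨ p) ∧ ◇r at every successor {s1, s2}.
  (q ∨ p) ∧ ◇r fails at s1, so □((q ∨ p) ∧ ◇r) is false at s2.
    At s1: q ∨ p is false, ◇r is false, so (q ∨ p) ∧ ◇r is false.
      At s1: ◇r requires r at some successor in {s1}.
        At s1: r is false.
      So ◇r is false at s1.

No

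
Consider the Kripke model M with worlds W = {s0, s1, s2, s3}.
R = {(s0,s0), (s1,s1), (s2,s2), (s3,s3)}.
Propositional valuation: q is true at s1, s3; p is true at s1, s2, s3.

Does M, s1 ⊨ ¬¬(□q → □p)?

Recall that □ψ holds at a world iff ψ holds at every accessible world, and ◇ψ holds iff ψ holds at some accessible world.
At s1: ¬(□q → □p) is false, so ¬¬(□q → □p) is true.
  At s1: □q → □p is true, so ¬(□q → □p) is false.
    At s1: □q is true, □p is true, so □q → □p is true.
      At s1: □q requires q at every successor {s1}.
        At s1: q is true.
      So □q is true at s1.
      At s1: □p requires p at every successor {s1}.
        At s1: p is true.
      So □p is true at s1.

Yes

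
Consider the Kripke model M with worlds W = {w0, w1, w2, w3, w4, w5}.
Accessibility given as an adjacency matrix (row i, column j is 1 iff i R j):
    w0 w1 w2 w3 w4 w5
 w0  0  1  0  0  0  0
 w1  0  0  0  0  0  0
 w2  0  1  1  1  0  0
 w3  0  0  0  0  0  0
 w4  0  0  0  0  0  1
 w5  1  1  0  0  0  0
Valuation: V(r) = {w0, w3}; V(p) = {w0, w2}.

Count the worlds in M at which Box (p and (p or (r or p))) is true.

2

Recall that Box ψ holds at a world iff ψ holds at every accessible world, and Dia ψ holds iff ψ holds at some accessible world.
Let φ = Box (p and (p or (r or p))). Evaluate φ at each world:
  w0 (successors {w1}): φ is false.
  w1 (successors ∅): φ is true.
  w2 (successors {w1, w2, w3}): φ is false.
  w3 (successors ∅): φ is true.
  w4 (successors {w5}): φ is false.
  w5 (successors {w0, w1}): φ is false.
For instance, at w2:
  At w2: Box (p and (p or (r or p))) requires p and (p or (r or p)) at every successor {w1, w2, w3}.
    p and (p or (r or p)) fails at w1, so Box (p and (p or (r or p))) is false at w2.
Satisfying worlds: {w1, w3}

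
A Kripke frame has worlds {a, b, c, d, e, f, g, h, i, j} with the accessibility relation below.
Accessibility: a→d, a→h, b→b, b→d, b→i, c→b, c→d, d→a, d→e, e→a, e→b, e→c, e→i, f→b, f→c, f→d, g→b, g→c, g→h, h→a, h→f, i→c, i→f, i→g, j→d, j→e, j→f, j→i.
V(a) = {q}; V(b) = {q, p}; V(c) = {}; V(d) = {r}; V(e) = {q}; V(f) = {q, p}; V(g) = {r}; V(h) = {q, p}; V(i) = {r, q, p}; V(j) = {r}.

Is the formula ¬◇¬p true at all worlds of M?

No

Let φ = ¬◇¬p. Evaluate φ at each world:
  a (successors {d, h}): φ is false.
  b (successors {b, d, i}): φ is false.
  c (successors {b, d}): φ is false.
  d (successors {a, e}): φ is false.
  e (successors {a, b, c, i}): φ is false.
  f (successors {b, c, d}): φ is false.
  g (successors {b, c, h}): φ is false.
  h (successors {a, f}): φ is false.
  i (successors {c, f, g}): φ is false.
  j (successors {d, e, f, i}): φ is false.
Detail at a (counterexample):
  At a: ◇¬p is true, so ¬◇¬p is false.
    At a: ◇¬p requires ¬p at some successor in {d, h}.
      ¬p holds at d, so ◇¬p is true at a.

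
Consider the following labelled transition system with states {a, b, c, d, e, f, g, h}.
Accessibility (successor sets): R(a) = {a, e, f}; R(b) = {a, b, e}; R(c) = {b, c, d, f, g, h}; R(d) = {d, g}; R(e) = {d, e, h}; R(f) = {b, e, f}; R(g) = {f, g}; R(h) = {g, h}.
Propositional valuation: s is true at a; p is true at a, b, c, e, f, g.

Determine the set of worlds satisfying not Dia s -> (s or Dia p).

a, b, c, d, e, f, g, h

Let φ = not Dia s -> (s or Dia p). Evaluate φ at each world:
  a (successors {a, e, f}): φ is true.
  b (successors {a, b, e}): φ is true.
  c (successors {b, c, d, f, g, h}): φ is true.
  d (successors {d, g}): φ is true.
  e (successors {d, e, h}): φ is true.
  f (successors {b, e, f}): φ is true.
  g (successors {f, g}): φ is true.
  h (successors {g, h}): φ is true.
For instance, at h:
  At h: not Dia s is true, s or Dia p is true, so not Dia s -> (s or Dia p) is true.
    At h: Dia s is false, so not Dia s is true.
      At h: Dia s requires s at some successor in {g, h}.
        At g: s is false.
        At h: s is false.
      So Dia s is false at h.
    At h: s is false, Dia p is true, so s or Dia p is true.
      At h: Dia p requires p at some successor in {g, h}.
        p holds at g, so Dia p is true at h.
Satisfying worlds: {a, b, c, d, e, f, g, h}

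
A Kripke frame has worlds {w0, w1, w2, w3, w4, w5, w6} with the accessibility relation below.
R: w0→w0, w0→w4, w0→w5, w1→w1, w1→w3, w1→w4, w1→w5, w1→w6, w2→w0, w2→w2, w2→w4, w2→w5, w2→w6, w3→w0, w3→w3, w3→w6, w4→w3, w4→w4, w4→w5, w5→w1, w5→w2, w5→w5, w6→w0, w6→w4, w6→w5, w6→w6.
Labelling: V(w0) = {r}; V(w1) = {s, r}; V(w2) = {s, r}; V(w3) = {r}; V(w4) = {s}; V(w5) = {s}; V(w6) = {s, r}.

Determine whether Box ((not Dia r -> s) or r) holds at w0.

Yes

At w0: Box ((not Dia r -> s) or r) requires (not Dia r -> s) or r at every successor {w0, w4, w5}.
    At w0: not Dia r -> s is true, r is true, so (not Dia r -> s) or r is true.
      At w0: not Dia r is false, s is false, so not Dia r -> s is true.
    At w4: not Dia r -> s is true, r is false, so (not Dia r -> s) or r is true.
      At w4: not Dia r is false, s is true, so not Dia r -> s is true.
    At w5: not Dia r -> s is true, r is false, so (not Dia r -> s) or r is true.
      At w5: not Dia r is false, s is true, so not Dia r -> s is true.
So Box ((not Dia r -> s) or r) is true at w0.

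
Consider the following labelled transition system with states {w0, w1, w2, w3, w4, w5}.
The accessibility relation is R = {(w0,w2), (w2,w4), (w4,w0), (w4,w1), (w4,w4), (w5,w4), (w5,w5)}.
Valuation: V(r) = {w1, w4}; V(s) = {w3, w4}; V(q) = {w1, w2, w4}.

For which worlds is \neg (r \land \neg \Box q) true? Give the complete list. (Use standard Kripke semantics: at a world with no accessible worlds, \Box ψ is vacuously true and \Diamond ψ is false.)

Let φ = \neg (r \land \neg \Box q). Evaluate φ at each world:
  w0 (successors {w2}): φ is true.
  w1 (successors ∅): φ is true.
  w2 (successors {w4}): φ is true.
  w3 (successors ∅): φ is true.
  w4 (successors {w0, w1, w4}): φ is false.
  w5 (successors {w4, w5}): φ is true.
For instance, at w5:
  At w5: r \land \neg \Box q is false, so \neg (r \land \neg \Box q) is true.
    At w5: r is false, \neg \Box q is true, so r \land \neg \Box q is false.
      At w5: \Box q is false, so \neg \Box q is true.
Satisfying worlds: {w0, w1, w2, w3, w5}

w0, w1, w2, w3, w5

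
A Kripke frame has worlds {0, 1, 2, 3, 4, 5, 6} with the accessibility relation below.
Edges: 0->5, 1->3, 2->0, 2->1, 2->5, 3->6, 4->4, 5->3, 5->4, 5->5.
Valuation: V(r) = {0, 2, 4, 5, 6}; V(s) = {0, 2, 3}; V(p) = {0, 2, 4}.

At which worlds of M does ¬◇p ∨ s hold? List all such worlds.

Recall that ◇ψ holds at a world iff ψ holds at some accessible world.
Let φ = ¬◇p ∨ s. Evaluate φ at each world:
  0 (successors {5}): φ is true.
  1 (successors {3}): φ is true.
  2 (successors {0, 1, 5}): φ is true.
  3 (successors {6}): φ is true.
  4 (successors {4}): φ is false.
  5 (successors {3, 4, 5}): φ is false.
  6 (successors ∅): φ is true.
For instance, at 0:
  At 0: ¬◇p is true, s is true, so ¬◇p ∨ s is true.
    At 0: ◇p is false, so ¬◇p is true.
      At 0: ◇p requires p at some successor in {5}.
        At 5: p is false.
      So ◇p is false at 0.
Satisfying worlds: {0, 1, 2, 3, 6}

0, 1, 2, 3, 6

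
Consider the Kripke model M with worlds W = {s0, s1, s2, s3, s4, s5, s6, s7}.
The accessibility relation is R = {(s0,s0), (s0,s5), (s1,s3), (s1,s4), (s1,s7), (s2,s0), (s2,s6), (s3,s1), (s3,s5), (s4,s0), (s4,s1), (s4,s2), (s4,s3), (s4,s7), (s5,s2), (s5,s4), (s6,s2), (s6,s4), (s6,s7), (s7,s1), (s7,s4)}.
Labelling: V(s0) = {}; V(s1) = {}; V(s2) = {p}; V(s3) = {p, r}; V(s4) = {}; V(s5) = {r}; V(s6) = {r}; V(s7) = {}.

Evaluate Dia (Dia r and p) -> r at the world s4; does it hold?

No

Recall that Dia ψ holds at a world iff ψ holds at some accessible world.
At s4: Dia (Dia r and p) is true, r is false, so Dia (Dia r and p) -> r is false.
  At s4: Dia (Dia r and p) requires Dia r and p at some successor in {s0, s1, s2, s3, s7}.
    Dia r and p holds at s2, so Dia (Dia r and p) is true at s4.
      At s2: Dia r is true, p is true, so Dia r and p is true.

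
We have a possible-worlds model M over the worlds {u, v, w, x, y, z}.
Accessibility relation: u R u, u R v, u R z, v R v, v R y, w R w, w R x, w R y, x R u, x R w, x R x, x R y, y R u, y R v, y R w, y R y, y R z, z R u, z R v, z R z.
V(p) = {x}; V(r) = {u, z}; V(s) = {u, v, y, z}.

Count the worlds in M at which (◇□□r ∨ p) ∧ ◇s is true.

1

Let φ = (◇□□r ∨ p) ∧ ◇s. Evaluate φ at each world:
  u (successors {u, v, z}): φ is false.
  v (successors {v, y}): φ is false.
  w (successors {w, x, y}): φ is false.
  x (successors {u, w, x, y}): φ is true.
  y (successors {u, v, w, y, z}): φ is false.
  z (successors {u, v, z}): φ is false.
For instance, at u:
  At u: ◇□□r ∨ p is false, ◇s is true, so (◇□□r ∨ p) ∧ ◇s is false.
    At u: ◇□□r is false, p is false, so ◇□□r ∨ p is false.
      At u: ◇□□r requires □□r at some successor in {u, v, z}.
        At u: □□r is false.
        At v: □□r is false.
        At z: □□r is false.
      So ◇□□r is false at u.
    At u: ◇s requires s at some successor in {u, v, z}.
      s holds at u, so ◇s is true at u.
Satisfying worlds: {x}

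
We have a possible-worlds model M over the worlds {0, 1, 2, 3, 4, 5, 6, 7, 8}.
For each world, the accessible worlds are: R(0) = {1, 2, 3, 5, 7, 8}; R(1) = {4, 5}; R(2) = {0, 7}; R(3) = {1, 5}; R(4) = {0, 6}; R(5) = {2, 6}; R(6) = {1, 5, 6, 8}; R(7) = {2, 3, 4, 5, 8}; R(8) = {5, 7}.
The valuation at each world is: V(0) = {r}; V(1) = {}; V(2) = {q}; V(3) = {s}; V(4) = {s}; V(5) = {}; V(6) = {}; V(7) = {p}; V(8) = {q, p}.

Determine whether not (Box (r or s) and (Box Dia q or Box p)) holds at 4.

Yes

Recall that Box ψ holds at a world iff ψ holds at every accessible world, and Dia ψ holds iff ψ holds at some accessible world.
At 4: Box (r or s) and (Box Dia q or Box p) is false, so not (Box (r or s) and (Box Dia q or Box p)) is true.
  At 4: Box (r or s) is false, Box Dia q or Box p is true, so Box (r or s) and (Box Dia q or Box p) is false.
    At 4: Box (r or s) requires r or s at every successor {0, 6}.
      r or s fails at 6, so Box (r or s) is false at 4.
    At 4: Box Dia q is true, Box p is false, so Box Dia q or Box p is true.
      At 4: Box Dia q requires Dia q at every successor {0, 6}.
        At 0: Dia q is true.
        At 6: Dia q is true.
      So Box Dia q is true at 4.
      At 4: Box p requires p at every successor {0, 6}.
        p fails at 0, so Box p is false at 4.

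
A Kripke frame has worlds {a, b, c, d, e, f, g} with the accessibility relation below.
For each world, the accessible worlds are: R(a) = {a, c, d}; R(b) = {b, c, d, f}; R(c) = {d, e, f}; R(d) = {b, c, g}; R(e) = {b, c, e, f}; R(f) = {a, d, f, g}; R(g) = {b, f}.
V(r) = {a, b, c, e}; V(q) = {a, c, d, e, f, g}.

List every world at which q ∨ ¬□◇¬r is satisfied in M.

a, c, d, e, f, g

Recall that □ψ holds at a world iff ψ holds at every accessible world, and ◇ψ holds iff ψ holds at some accessible world.
Let φ = q ∨ ¬□◇¬r. Evaluate φ at each world:
  a (successors {a, c, d}): φ is true.
  b (successors {b, c, d, f}): φ is false.
  c (successors {d, e, f}): φ is true.
  d (successors {b, c, g}): φ is true.
  e (successors {b, c, e, f}): φ is true.
  f (successors {a, d, f, g}): φ is true.
  g (successors {b, f}): φ is true.
For instance, at d:
  At d: q is true, ¬□◇¬r is false, so q ∨ ¬□◇¬r is true.
    At d: □◇¬r is true, so ¬□◇¬r is false.
      At d: □◇¬r requires ◇¬r at every successor {b, c, g}.
        At b: ◇¬r is true.
        At c: ◇¬r is true.
        At g: ◇¬r is true.
      So □◇¬r is true at d.
Satisfying worlds: {a, c, d, e, f, g}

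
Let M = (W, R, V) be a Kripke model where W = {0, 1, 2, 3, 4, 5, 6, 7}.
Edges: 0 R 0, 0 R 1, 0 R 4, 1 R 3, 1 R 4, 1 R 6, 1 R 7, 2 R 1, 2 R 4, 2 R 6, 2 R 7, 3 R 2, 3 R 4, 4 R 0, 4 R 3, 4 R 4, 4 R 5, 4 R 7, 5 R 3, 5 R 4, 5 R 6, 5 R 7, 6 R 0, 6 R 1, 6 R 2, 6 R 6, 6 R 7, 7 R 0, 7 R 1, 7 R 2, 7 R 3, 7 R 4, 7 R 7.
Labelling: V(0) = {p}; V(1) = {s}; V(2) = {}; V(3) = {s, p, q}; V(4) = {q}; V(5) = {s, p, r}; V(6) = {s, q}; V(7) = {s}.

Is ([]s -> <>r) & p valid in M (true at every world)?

Let φ = ([]s -> <>r) & p. Evaluate φ at each world:
  0 (successors {0, 1, 4}): φ is true.
  1 (successors {3, 4, 6, 7}): φ is false.
  2 (successors {1, 4, 6, 7}): φ is false.
  3 (successors {2, 4}): φ is true.
  4 (successors {0, 3, 4, 5, 7}): φ is false.
  5 (successors {3, 4, 6, 7}): φ is true.
  6 (successors {0, 1, 2, 6, 7}): φ is false.
  7 (successors {0, 1, 2, 3, 4, 7}): φ is false.
Detail at 1 (counterexample):
  At 1: []s -> <>r is true, p is false, so ([]s -> <>r) & p is false.
    At 1: []s is false, <>r is false, so []s -> <>r is true.
      At 1: []s requires s at every successor {3, 4, 6, 7}.
        s fails at 4, so []s is false at 1.
      At 1: <>r requires r at some successor in {3, 4, 6, 7}.
        At 3: r is false.
        At 4: r is false.
        At 6: r is false.
        At 7: r is false.
      So <>r is false at 1.

No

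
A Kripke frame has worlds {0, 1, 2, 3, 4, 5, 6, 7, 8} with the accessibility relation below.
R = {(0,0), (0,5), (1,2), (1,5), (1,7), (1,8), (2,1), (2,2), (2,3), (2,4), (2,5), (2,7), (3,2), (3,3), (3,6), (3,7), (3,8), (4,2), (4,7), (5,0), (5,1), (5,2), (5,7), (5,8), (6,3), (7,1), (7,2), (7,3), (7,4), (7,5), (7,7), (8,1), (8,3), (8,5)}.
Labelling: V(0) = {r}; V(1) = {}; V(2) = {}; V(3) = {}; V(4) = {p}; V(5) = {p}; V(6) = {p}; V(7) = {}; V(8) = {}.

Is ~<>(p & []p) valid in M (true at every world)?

Yes

Let φ = ~<>(p & []p). Evaluate φ at each world:
  0 (successors {0, 5}): φ is true.
  1 (successors {2, 5, 7, 8}): φ is true.
  2 (successors {1, 2, 3, 4, 5, 7}): φ is true.
  3 (successors {2, 3, 6, 7, 8}): φ is true.
  4 (successors {2, 7}): φ is true.
  5 (successors {0, 1, 2, 7, 8}): φ is true.
  6 (successors {3}): φ is true.
  7 (successors {1, 2, 3, 4, 5, 7}): φ is true.
  8 (successors {1, 3, 5}): φ is true.
For instance, at 4:
  At 4: <>(p & []p) is false, so ~<>(p & []p) is true.
    At 4: <>(p & []p) requires p & []p at some successor in {2, 7}.
      At 2: p & []p is false.
      At 7: p & []p is false.
    So <>(p & []p) is false at 4.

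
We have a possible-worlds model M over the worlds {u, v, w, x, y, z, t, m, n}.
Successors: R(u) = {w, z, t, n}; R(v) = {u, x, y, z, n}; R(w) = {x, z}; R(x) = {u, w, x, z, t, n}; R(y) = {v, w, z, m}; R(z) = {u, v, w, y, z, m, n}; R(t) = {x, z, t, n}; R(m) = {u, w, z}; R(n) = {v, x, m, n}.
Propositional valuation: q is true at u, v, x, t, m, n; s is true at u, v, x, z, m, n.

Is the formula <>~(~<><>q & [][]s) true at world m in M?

Yes

At m: <>~(~<><>q & [][]s) requires ~(~<><>q & [][]s) at some successor in {u, w, z}.
  ~(~<><>q & [][]s) holds at u, so <>~(~<><>q & [][]s) is true at m.
    At u: ~<><>q & [][]s is false, so ~(~<><>q & [][]s) is true.
      At u: ~<><>q is false, [][]s is false, so ~<><>q & [][]s is false.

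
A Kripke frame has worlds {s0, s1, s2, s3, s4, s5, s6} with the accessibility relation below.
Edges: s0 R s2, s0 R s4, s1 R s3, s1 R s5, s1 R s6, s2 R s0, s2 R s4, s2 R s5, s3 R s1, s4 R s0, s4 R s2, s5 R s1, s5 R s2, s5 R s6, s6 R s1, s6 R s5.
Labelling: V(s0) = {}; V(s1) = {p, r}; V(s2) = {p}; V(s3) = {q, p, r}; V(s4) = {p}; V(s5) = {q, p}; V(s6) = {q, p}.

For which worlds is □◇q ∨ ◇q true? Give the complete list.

Let φ = □◇q ∨ ◇q. Evaluate φ at each world:
  s0 (successors {s2, s4}): φ is false.
  s1 (successors {s3, s5, s6}): φ is true.
  s2 (successors {s0, s4, s5}): φ is true.
  s3 (successors {s1}): φ is true.
  s4 (successors {s0, s2}): φ is false.
  s5 (successors {s1, s2, s6}): φ is true.
  s6 (successors {s1, s5}): φ is true.
For instance, at s3:
  At s3: □◇q is true, ◇q is false, so □◇q ∨ ◇q is true.
    At s3: □◇q requires ◇q at every successor {s1}.
      At s1: ◇q is true.
    So □◇q is true at s3.
    At s3: ◇q requires q at some successor in {s1}.
      At s1: q is false.
    So ◇q is false at s3.
Satisfying worlds: {s1, s2, s3, s5, s6}

s1, s2, s3, s5, s6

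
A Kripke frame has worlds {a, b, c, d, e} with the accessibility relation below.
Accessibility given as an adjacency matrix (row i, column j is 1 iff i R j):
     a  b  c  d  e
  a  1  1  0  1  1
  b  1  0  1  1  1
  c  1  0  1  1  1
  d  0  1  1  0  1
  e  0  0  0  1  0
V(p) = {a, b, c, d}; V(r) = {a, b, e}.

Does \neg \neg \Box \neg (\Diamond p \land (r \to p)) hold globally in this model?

Let φ = \neg \neg \Box \neg (\Diamond p \land (r \to p)). Evaluate φ at each world:
  a (successors {a, b, d, e}): φ is false.
  b (successors {a, c, d, e}): φ is false.
  c (successors {a, c, d, e}): φ is false.
  d (successors {b, c, e}): φ is false.
  e (successors {d}): φ is false.
Detail at a (counterexample):
  At a: \neg \Box \neg (\Diamond p \land (r \to p)) is true, so \neg \neg \Box \neg (\Diamond p \land (r \to p)) is false.
    At a: \Box \neg (\Diamond p \land (r \to p)) is false, so \neg \Box \neg (\Diamond p \land (r \to p)) is true.
      At a: \Box \neg (\Diamond p \land (r \to p)) requires \neg (\Diamond p \land (r \to p)) at every successor {a, b, d, e}.
        \neg (\Diamond p \land (r \to p)) fails at a, so \Box \neg (\Diamond p \land (r \to p)) is false at a.

No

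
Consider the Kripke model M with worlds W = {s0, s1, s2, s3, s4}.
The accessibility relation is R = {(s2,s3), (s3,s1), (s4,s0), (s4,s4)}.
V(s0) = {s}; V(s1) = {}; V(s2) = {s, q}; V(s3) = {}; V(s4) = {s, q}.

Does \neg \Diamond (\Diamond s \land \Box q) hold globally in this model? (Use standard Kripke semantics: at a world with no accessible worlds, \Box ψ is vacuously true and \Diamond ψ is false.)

Let φ = \neg \Diamond (\Diamond s \land \Box q). Evaluate φ at each world:
  s0 (successors ∅): φ is true.
  s1 (successors ∅): φ is true.
  s2 (successors {s3}): φ is true.
  s3 (successors {s1}): φ is true.
  s4 (successors {s0, s4}): φ is true.
For instance, at s4:
  At s4: \Diamond (\Diamond s \land \Box q) is false, so \neg \Diamond (\Diamond s \land \Box q) is true.
    At s4: \Diamond (\Diamond s \land \Box q) requires \Diamond s \land \Box q at some successor in {s0, s4}.
      At s0: \Diamond s \land \Box q is false.
      At s4: \Diamond s \land \Box q is false.
    So \Diamond (\Diamond s \land \Box q) is false at s4.

Yes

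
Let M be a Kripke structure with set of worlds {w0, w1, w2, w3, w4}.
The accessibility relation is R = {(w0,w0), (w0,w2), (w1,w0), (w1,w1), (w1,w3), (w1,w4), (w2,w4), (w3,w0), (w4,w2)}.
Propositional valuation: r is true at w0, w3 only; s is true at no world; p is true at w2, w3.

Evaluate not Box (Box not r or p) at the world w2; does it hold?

No

At w2: Box (Box not r or p) is true, so not Box (Box not r or p) is false.
  At w2: Box (Box not r or p) requires Box not r or p at every successor {w4}.
      At w4: Box not r is true, p is false, so Box not r or p is true.
  So Box (Box not r or p) is true at w2.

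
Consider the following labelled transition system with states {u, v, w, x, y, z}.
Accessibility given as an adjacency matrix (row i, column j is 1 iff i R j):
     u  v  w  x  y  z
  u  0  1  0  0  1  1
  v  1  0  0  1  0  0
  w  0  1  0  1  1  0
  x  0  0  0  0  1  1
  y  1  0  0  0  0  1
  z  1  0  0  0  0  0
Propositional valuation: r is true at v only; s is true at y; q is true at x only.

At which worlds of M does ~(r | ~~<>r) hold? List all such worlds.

Recall that <>ψ holds at a world iff ψ holds at some accessible world.
Let φ = ~(r | ~~<>r). Evaluate φ at each world:
  u (successors {v, y, z}): φ is false.
  v (successors {u, x}): φ is false.
  w (successors {v, x, y}): φ is false.
  x (successors {y, z}): φ is true.
  y (successors {u, z}): φ is true.
  z (successors {u}): φ is true.
For instance, at u:
  At u: r | ~~<>r is true, so ~(r | ~~<>r) is false.
    At u: r is false, ~~<>r is true, so r | ~~<>r is true.
      At u: ~<>r is false, so ~~<>r is true.
Satisfying worlds: {x, y, z}

x, y, z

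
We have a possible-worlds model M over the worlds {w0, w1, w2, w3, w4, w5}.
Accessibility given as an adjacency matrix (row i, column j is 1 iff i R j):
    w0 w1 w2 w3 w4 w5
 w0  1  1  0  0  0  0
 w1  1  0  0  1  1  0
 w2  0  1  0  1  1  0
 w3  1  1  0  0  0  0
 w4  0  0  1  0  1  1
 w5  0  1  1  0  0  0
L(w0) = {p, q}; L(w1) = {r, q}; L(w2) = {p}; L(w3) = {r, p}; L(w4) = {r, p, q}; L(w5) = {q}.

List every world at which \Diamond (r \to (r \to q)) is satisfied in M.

Recall that \Diamond ψ holds at a world iff ψ holds at some accessible world.
Let φ = \Diamond (r \to (r \to q)). Evaluate φ at each world:
  w0 (successors {w0, w1}): φ is true.
  w1 (successors {w0, w3, w4}): φ is true.
  w2 (successors {w1, w3, w4}): φ is true.
  w3 (successors {w0, w1}): φ is true.
  w4 (successors {w2, w4, w5}): φ is true.
  w5 (successors {w1, w2}): φ is true.
For instance, at w1:
  At w1: \Diamond (r \to (r \to q)) requires r \to (r \to q) at some successor in {w0, w3, w4}.
    r \to (r \to q) holds at w0, so \Diamond (r \to (r \to q)) is true at w1.
Satisfying worlds: {w0, w1, w2, w3, w4, w5}

w0, w1, w2, w3, w4, w5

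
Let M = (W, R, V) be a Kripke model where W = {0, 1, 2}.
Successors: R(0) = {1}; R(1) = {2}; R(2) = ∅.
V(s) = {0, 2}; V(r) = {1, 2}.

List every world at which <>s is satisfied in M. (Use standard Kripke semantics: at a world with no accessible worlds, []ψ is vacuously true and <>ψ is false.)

1

Recall that <>ψ holds at a world iff ψ holds at some accessible world.
Let φ = <>s. Evaluate φ at each world:
  0 (successors {1}): φ is false.
  1 (successors {2}): φ is true.
  2 (successors ∅): φ is false.
For instance, at 1:
  At 1: <>s requires s at some successor in {2}.
    s holds at 2, so <>s is true at 1.
Satisfying worlds: {1}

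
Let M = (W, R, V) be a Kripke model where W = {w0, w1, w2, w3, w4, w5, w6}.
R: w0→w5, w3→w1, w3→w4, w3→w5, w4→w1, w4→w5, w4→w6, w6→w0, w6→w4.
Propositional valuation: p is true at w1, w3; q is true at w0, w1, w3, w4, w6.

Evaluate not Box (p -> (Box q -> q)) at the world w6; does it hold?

No

Recall that Box ψ holds at a world iff ψ holds at every accessible world, and Dia ψ holds iff ψ holds at some accessible world.
At w6: Box (p -> (Box q -> q)) is true, so not Box (p -> (Box q -> q)) is false.
  At w6: Box (p -> (Box q -> q)) requires p -> (Box q -> q) at every successor {w0, w4}.
      At w0: p is false, Box q -> q is true, so p -> (Box q -> q) is true.
      At w4: p is false, Box q -> q is true, so p -> (Box q -> q) is true.
  So Box (p -> (Box q -> q)) is true at w6.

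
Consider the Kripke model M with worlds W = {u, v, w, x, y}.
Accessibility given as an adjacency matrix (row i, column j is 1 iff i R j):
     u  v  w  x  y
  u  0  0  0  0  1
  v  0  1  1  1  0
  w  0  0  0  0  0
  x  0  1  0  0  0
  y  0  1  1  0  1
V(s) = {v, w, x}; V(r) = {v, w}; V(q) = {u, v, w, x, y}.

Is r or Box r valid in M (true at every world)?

No

Recall that Box ψ holds at a world iff ψ holds at every accessible world, and Dia ψ holds iff ψ holds at some accessible world.
Let φ = r or Box r. Evaluate φ at each world:
  u (successors {y}): φ is false.
  v (successors {v, w, x}): φ is true.
  w (successors ∅): φ is true.
  x (successors {v}): φ is true.
  y (successors {v, w, y}): φ is false.
Detail at u (counterexample):
  At u: r is false, Box r is false, so r or Box r is false.
    At u: Box r requires r at every successor {y}.
      r fails at y, so Box r is false at u.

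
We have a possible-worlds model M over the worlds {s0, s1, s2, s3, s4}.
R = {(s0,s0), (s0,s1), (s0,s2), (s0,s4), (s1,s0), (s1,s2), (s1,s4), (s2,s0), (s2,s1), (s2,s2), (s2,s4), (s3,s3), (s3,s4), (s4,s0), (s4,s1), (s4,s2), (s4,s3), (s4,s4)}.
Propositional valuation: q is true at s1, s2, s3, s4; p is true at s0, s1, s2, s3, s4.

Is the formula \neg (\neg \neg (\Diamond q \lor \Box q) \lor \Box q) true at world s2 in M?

At s2: \neg \neg (\Diamond q \lor \Box q) \lor \Box q is true, so \neg (\neg \neg (\Diamond q \lor \Box q) \lor \Box q) is false.
  At s2: \neg \neg (\Diamond q \lor \Box q) is true, \Box q is false, so \neg \neg (\Diamond q \lor \Box q) \lor \Box q is true.
    At s2: \neg (\Diamond q \lor \Box q) is false, so \neg \neg (\Diamond q \lor \Box q) is true.
      At s2: \Diamond q \lor \Box q is true, so \neg (\Diamond q \lor \Box q) is false.
    At s2: \Box q requires q at every successor {s0, s1, s2, s4}.
      q fails at s0, so \Box q is false at s2.

No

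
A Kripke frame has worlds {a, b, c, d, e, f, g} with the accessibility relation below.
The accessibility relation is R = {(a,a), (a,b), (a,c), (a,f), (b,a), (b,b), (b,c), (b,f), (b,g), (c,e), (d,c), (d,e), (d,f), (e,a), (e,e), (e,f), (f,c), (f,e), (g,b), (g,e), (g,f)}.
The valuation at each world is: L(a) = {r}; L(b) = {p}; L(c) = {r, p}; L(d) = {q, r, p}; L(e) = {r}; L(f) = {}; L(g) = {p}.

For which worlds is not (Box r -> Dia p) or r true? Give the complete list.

a, c, d, e

Recall that Box ψ holds at a world iff ψ holds at every accessible world, and Dia ψ holds iff ψ holds at some accessible world.
Let φ = not (Box r -> Dia p) or r. Evaluate φ at each world:
  a (successors {a, b, c, f}): φ is true.
  b (successors {a, b, c, f, g}): φ is false.
  c (successors {e}): φ is true.
  d (successors {c, e, f}): φ is true.
  e (successors {a, e, f}): φ is true.
  f (successors {c, e}): φ is false.
  g (successors {b, e, f}): φ is false.
For instance, at e:
  At e: not (Box r -> Dia p) is false, r is true, so not (Box r -> Dia p) or r is true.
    At e: Box r -> Dia p is true, so not (Box r -> Dia p) is false.
      At e: Box r is false, Dia p is false, so Box r -> Dia p is true.
Satisfying worlds: {a, c, d, e}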